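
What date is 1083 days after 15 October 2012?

Adding 1083 days from October 15, 2012.
October has 31 days, so 31 − 15 = 16 days remain after October 15, 2012; 1083 − 16 = 1067 left.
November 2012 has 30 days: 1067 − 30 = 1037 left.
December 2012 has 31 days: 1037 − 31 = 1006 left.
January 2013 has 31 days: 1006 − 31 = 975 left.
February 2013 has 28 days (2013 is not a leap year): 975 − 28 = 947 left.
March 2013 has 31 days: 947 − 31 = 916 left.
April 2013 has 30 days: 916 − 30 = 886 left.
May 2013 has 31 days: 886 − 31 = 855 left.
June 2013 has 30 days: 855 − 30 = 825 left.
July 2013 has 31 days: 825 − 31 = 794 left.
August 2013 has 31 days: 794 − 31 = 763 left.
September 2013 has 30 days: 763 − 30 = 733 left.
October 2013 has 31 days: 733 − 31 = 702 left.
November 2013 has 30 days: 702 − 30 = 672 left.
December 2013 has 31 days: 672 − 31 = 641 left.
January 2014 has 31 days: 641 − 31 = 610 left.
February 2014 has 28 days (2014 is not a leap year): 610 − 28 = 582 left.
March 2014 has 31 days: 582 − 31 = 551 left.
April 2014 has 30 days: 551 − 30 = 521 left.
May 2014 has 31 days: 521 − 31 = 490 left.
June 2014 has 30 days: 490 − 30 = 460 left.
July 2014 has 31 days: 460 − 31 = 429 left.
August 2014 has 31 days: 429 − 31 = 398 left.
September 2014 has 30 days: 398 − 30 = 368 left.
October 2014 has 31 days: 368 − 31 = 337 left.
November 2014 has 30 days: 337 − 30 = 307 left.
December 2014 has 31 days: 307 − 31 = 276 left.
January 2015 has 31 days: 276 − 31 = 245 left.
February 2015 has 28 days (2015 is not a leap year): 245 − 28 = 217 left.
March 2015 has 31 days: 217 − 31 = 186 left.
April 2015 has 30 days: 186 − 30 = 156 left.
May 2015 has 31 days: 156 − 31 = 125 left.
June 2015 has 30 days: 125 − 30 = 95 left.
July 2015 has 31 days: 95 − 31 = 64 left.
August 2015 has 31 days: 64 − 31 = 33 left.
September 2015 has 30 days: 33 − 30 = 3 left.
3 days into October 2015 → October 3, 2015.

October 3, 2015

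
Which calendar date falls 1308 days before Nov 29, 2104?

May 1, 2101

Counting back 1308 days from November 29, 2104.
Going back 29 days from November 29, 2104 reaches the end of the previous month; 1308 − 29 = 1279 left.
October 2104 has 31 days: 1279 − 31 = 1248 left.
September 2104 has 30 days: 1248 − 30 = 1218 left.
August 2104 has 31 days: 1218 − 31 = 1187 left.
July 2104 has 31 days: 1187 − 31 = 1156 left.
June 2104 has 30 days: 1156 − 30 = 1126 left.
May 2104 has 31 days: 1126 − 31 = 1095 left.
April 2104 has 30 days: 1095 − 30 = 1065 left.
March 2104 has 31 days: 1065 − 31 = 1034 left.
February 2104 has 29 days (2104 is a leap year): 1034 − 29 = 1005 left.
January 2104 has 31 days: 1005 − 31 = 974 left.
December 2103 has 31 days: 974 − 31 = 943 left.
November 2103 has 30 days: 943 − 30 = 913 left.
October 2103 has 31 days: 913 − 31 = 882 left.
September 2103 has 30 days: 882 − 30 = 852 left.
August 2103 has 31 days: 852 − 31 = 821 left.
July 2103 has 31 days: 821 − 31 = 790 left.
June 2103 has 30 days: 790 − 30 = 760 left.
May 2103 has 31 days: 760 − 31 = 729 left.
April 2103 has 30 days: 729 − 30 = 699 left.
March 2103 has 31 days: 699 − 31 = 668 left.
February 2103 has 28 days (2103 is not a leap year): 668 − 28 = 640 left.
January 2103 has 31 days: 640 − 31 = 609 left.
December 2102 has 31 days: 609 − 31 = 578 left.
November 2102 has 30 days: 578 − 30 = 548 left.
October 2102 has 31 days: 548 − 31 = 517 left.
September 2102 has 30 days: 517 − 30 = 487 left.
August 2102 has 31 days: 487 − 31 = 456 left.
July 2102 has 31 days: 456 − 31 = 425 left.
June 2102 has 30 days: 425 − 30 = 395 left.
May 2102 has 31 days: 395 − 31 = 364 left.
April 2102 has 30 days: 364 − 30 = 334 left.
March 2102 has 31 days: 334 − 31 = 303 left.
February 2102 has 28 days (2102 is not a leap year): 303 − 28 = 275 left.
January 2102 has 31 days: 275 − 31 = 244 left.
December 2101 has 31 days: 244 − 31 = 213 left.
November 2101 has 30 days: 213 − 30 = 183 left.
October 2101 has 31 days: 183 − 31 = 152 left.
September 2101 has 30 days: 152 − 30 = 122 left.
August 2101 has 31 days: 122 − 31 = 91 left.
July 2101 has 31 days: 91 − 31 = 60 left.
June 2101 has 30 days: 60 − 30 = 30 left.
May 2101 has 31 days; 31 − 30 = 1 → May 1, 2101.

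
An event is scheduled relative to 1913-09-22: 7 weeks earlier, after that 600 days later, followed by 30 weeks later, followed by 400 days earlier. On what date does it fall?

September 18, 1914

Subtracting 7 weeks (= 49 days) from September 22, 1913:
Going back 22 days from September 22, 1913 reaches the end of the previous month; 49 − 22 = 27 left.
August 1913 has 31 days; 31 − 27 = 4 → August 4, 1913.
Advancing 600 days from August 4, 1913:
August has 31 days, so 31 − 4 = 27 days remain after August 4, 1913; 600 − 27 = 573 left.
September 1913 has 30 days: 573 − 30 = 543 left.
October 1913 has 31 days: 543 − 31 = 512 left.
November 1913 has 30 days: 512 − 30 = 482 left.
December 1913 has 31 days: 482 − 31 = 451 left.
January 1914 has 31 days: 451 − 31 = 420 left.
February 1914 has 28 days (1914 is not a leap year): 420 − 28 = 392 left.
March 1914 has 31 days: 392 − 31 = 361 left.
April 1914 has 30 days: 361 − 30 = 331 left.
May 1914 has 31 days: 331 − 31 = 300 left.
June 1914 has 30 days: 300 − 30 = 270 left.
July 1914 has 31 days: 270 − 31 = 239 left.
August 1914 has 31 days: 239 − 31 = 208 left.
September 1914 has 30 days: 208 − 30 = 178 left.
October 1914 has 31 days: 178 − 31 = 147 left.
November 1914 has 30 days: 147 − 30 = 117 left.
December 1914 has 31 days: 117 − 31 = 86 left.
January 1915 has 31 days: 86 − 31 = 55 left.
February 1915 has 28 days (1915 is not a leap year): 55 − 28 = 27 left.
27 days into March 1915 → March 27, 1915.
Adding 30 weeks (= 210 days) from March 27, 1915:
March has 31 days, so 31 − 27 = 4 days remain after March 27, 1915; 210 − 4 = 206 left.
April 1915 has 30 days: 206 − 30 = 176 left.
May 1915 has 31 days: 176 − 31 = 145 left.
June 1915 has 30 days: 145 − 30 = 115 left.
July 1915 has 31 days: 115 − 31 = 84 left.
August 1915 has 31 days: 84 − 31 = 53 left.
September 1915 has 30 days: 53 − 30 = 23 left.
23 days into October 1915 → October 23, 1915.
Counting back 400 days from October 23, 1915:
Going back 23 days from October 23, 1915 reaches the end of the previous month; 400 − 23 = 377 left.
September 1915 has 30 days: 377 − 30 = 347 left.
August 1915 has 31 days: 347 − 31 = 316 left.
July 1915 has 31 days: 316 − 31 = 285 left.
June 1915 has 30 days: 285 − 30 = 255 left.
May 1915 has 31 days: 255 − 31 = 224 left.
April 1915 has 30 days: 224 − 30 = 194 left.
March 1915 has 31 days: 194 − 31 = 163 left.
February 1915 has 28 days (1915 is not a leap year): 163 − 28 = 135 left.
January 1915 has 31 days: 135 − 31 = 104 left.
December 1914 has 31 days: 104 − 31 = 73 left.
November 1914 has 30 days: 73 − 30 = 43 left.
October 1914 has 31 days: 43 − 31 = 12 left.
September 1914 has 30 days; 30 − 12 = 18 → September 18, 1914.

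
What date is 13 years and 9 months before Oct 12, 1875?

January 12, 1862

Counting back 13 years and 9 months from October 12, 1875.
-13 years → 1862; month 10 − 9 = 1 → January 1862.
Day 12 is valid in January, giving January 12, 1862.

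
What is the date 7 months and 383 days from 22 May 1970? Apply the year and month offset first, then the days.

Counting forward 7 months and 383 days from May 22, 1970: first the month/year part, then the days.
month 5 + 7 = 12 → December 1970.
Day 22 is valid in December, giving December 22, 1970.
Now add 383 days from December 22, 1970.
December has 31 days, so 31 − 22 = 9 days remain after December 22, 1970; 383 − 9 = 374 left.
January 1971 has 31 days: 374 − 31 = 343 left.
February 1971 has 28 days (1971 is not a leap year): 343 − 28 = 315 left.
March 1971 has 31 days: 315 − 31 = 284 left.
April 1971 has 30 days: 284 − 30 = 254 left.
May 1971 has 31 days: 254 − 31 = 223 left.
June 1971 has 30 days: 223 − 30 = 193 left.
July 1971 has 31 days: 193 − 31 = 162 left.
August 1971 has 31 days: 162 − 31 = 131 left.
September 1971 has 30 days: 131 − 30 = 101 left.
October 1971 has 31 days: 101 − 31 = 70 left.
November 1971 has 30 days: 70 − 30 = 40 left.
December 1971 has 31 days: 40 − 31 = 9 left.
9 days into January 1972 → January 9, 1972.

January 9, 1972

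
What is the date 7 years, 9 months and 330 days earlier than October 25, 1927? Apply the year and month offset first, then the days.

Going back 7 years, 9 months and 330 days from October 25, 1927: first the month/year part, then the days.
-7 years → 1920; month 10 − 9 = 1 → January 1920.
Day 25 is valid in January, giving January 25, 1920.
Now subtract 330 days from January 25, 1920.
Going back 25 days from January 25, 1920 reaches the end of the previous month; 330 − 25 = 305 left.
December 1919 has 31 days: 305 − 31 = 274 left.
November 1919 has 30 days: 274 − 30 = 244 left.
October 1919 has 31 days: 244 − 31 = 213 left.
September 1919 has 30 days: 213 − 30 = 183 left.
August 1919 has 31 days: 183 − 31 = 152 left.
July 1919 has 31 days: 152 − 31 = 121 left.
June 1919 has 30 days: 121 − 30 = 91 left.
May 1919 has 31 days: 91 − 31 = 60 left.
April 1919 has 30 days: 60 − 30 = 30 left.
March 1919 has 31 days; 31 − 30 = 1 → March 1, 1919.

March 1, 1919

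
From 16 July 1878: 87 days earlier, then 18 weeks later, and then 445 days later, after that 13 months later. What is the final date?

December 12, 1880

Going back 87 days from July 16, 1878:
Going back 16 days from July 16, 1878 reaches the end of the previous month; 87 − 16 = 71 left.
June 1878 has 30 days: 71 − 30 = 41 left.
May 1878 has 31 days: 41 − 31 = 10 left.
April 1878 has 30 days; 30 − 10 = 20 → April 20, 1878.
Counting forward 18 weeks (= 126 days) from April 20, 1878:
April has 30 days, so 30 − 20 = 10 days remain after April 20, 1878; 126 − 10 = 116 left.
May 1878 has 31 days: 116 − 31 = 85 left.
June 1878 has 30 days: 85 − 30 = 55 left.
July 1878 has 31 days: 55 − 31 = 24 left.
24 days into August 1878 → August 24, 1878.
Advancing 445 days from August 24, 1878:
August has 31 days, so 31 − 24 = 7 days remain after August 24, 1878; 445 − 7 = 438 left.
September 1878 has 30 days: 438 − 30 = 408 left.
October 1878 has 31 days: 408 − 31 = 377 left.
November 1878 has 30 days: 377 − 30 = 347 left.
December 1878 has 31 days: 347 − 31 = 316 left.
January 1879 has 31 days: 316 − 31 = 285 left.
February 1879 has 28 days (1879 is not a leap year): 285 − 28 = 257 left.
March 1879 has 31 days: 257 − 31 = 226 left.
April 1879 has 30 days: 226 − 30 = 196 left.
May 1879 has 31 days: 196 − 31 = 165 left.
June 1879 has 30 days: 165 − 30 = 135 left.
July 1879 has 31 days: 135 − 31 = 104 left.
August 1879 has 31 days: 104 − 31 = 73 left.
September 1879 has 30 days: 73 − 30 = 43 left.
October 1879 has 31 days: 43 − 31 = 12 left.
12 days into November 1879 → November 12, 1879.
Advancing 13 months from November 12, 1879:
month 11 + 13 = 24, which is month 12 of year 1880 → December 1880.
Day 12 is valid in December, giving December 12, 1880.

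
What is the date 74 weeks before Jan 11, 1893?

August 12, 1891

Subtracting 74 weeks = 518 days from January 11, 1893.
Going back 11 days from January 11, 1893 reaches the end of the previous month; 518 − 11 = 507 left.
December 1892 has 31 days: 507 − 31 = 476 left.
November 1892 has 30 days: 476 − 30 = 446 left.
October 1892 has 31 days: 446 − 31 = 415 left.
September 1892 has 30 days: 415 − 30 = 385 left.
August 1892 has 31 days: 385 − 31 = 354 left.
July 1892 has 31 days: 354 − 31 = 323 left.
June 1892 has 30 days: 323 − 30 = 293 left.
May 1892 has 31 days: 293 − 31 = 262 left.
April 1892 has 30 days: 262 − 30 = 232 left.
March 1892 has 31 days: 232 − 31 = 201 left.
February 1892 has 29 days (1892 is a leap year): 201 − 29 = 172 left.
January 1892 has 31 days: 172 − 31 = 141 left.
December 1891 has 31 days: 141 − 31 = 110 left.
November 1891 has 30 days: 110 − 30 = 80 left.
October 1891 has 31 days: 80 − 31 = 49 left.
September 1891 has 30 days: 49 − 30 = 19 left.
August 1891 has 31 days; 31 − 19 = 12 → August 12, 1891.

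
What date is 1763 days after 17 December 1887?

October 14, 1892

Advancing 1763 days from December 17, 1887.
December has 31 days, so 31 − 17 = 14 days remain after December 17, 1887; 1763 − 14 = 1749 left.
January 1888 has 31 days: 1749 − 31 = 1718 left.
February 1888 has 29 days (1888 is a leap year): 1718 − 29 = 1689 left.
March 1888 has 31 days: 1689 − 31 = 1658 left.
April 1888 has 30 days: 1658 − 30 = 1628 left.
May 1888 has 31 days: 1628 − 31 = 1597 left.
June 1888 has 30 days: 1597 − 30 = 1567 left.
July 1888 has 31 days: 1567 − 31 = 1536 left.
August 1888 has 31 days: 1536 − 31 = 1505 left.
September 1888 has 30 days: 1505 − 30 = 1475 left.
October 1888 has 31 days: 1475 − 31 = 1444 left.
November 1888 has 30 days: 1444 − 30 = 1414 left.
December 1888 has 31 days: 1414 − 31 = 1383 left.
January 1889 has 31 days: 1383 − 31 = 1352 left.
February 1889 has 28 days (1889 is not a leap year): 1352 − 28 = 1324 left.
March 1889 has 31 days: 1324 − 31 = 1293 left.
April 1889 has 30 days: 1293 − 30 = 1263 left.
May 1889 has 31 days: 1263 − 31 = 1232 left.
June 1889 has 30 days: 1232 − 30 = 1202 left.
July 1889 has 31 days: 1202 − 31 = 1171 left.
August 1889 has 31 days: 1171 − 31 = 1140 left.
September 1889 has 30 days: 1140 − 30 = 1110 left.
October 1889 has 31 days: 1110 − 31 = 1079 left.
November 1889 has 30 days: 1079 − 30 = 1049 left.
December 1889 has 31 days: 1049 − 31 = 1018 left.
January 1890 has 31 days: 1018 − 31 = 987 left.
February 1890 has 28 days (1890 is not a leap year): 987 − 28 = 959 left.
March 1890 has 31 days: 959 − 31 = 928 left.
April 1890 has 30 days: 928 − 30 = 898 left.
May 1890 has 31 days: 898 − 31 = 867 left.
June 1890 has 30 days: 867 − 30 = 837 left.
July 1890 has 31 days: 837 − 31 = 806 left.
August 1890 has 31 days: 806 − 31 = 775 left.
September 1890 has 30 days: 775 − 30 = 745 left.
October 1890 has 31 days: 745 − 31 = 714 left.
November 1890 has 30 days: 714 − 30 = 684 left.
December 1890 has 31 days: 684 − 31 = 653 left.
January 1891 has 31 days: 653 − 31 = 622 left.
February 1891 has 28 days (1891 is not a leap year): 622 − 28 = 594 left.
March 1891 has 31 days: 594 − 31 = 563 left.
April 1891 has 30 days: 563 − 30 = 533 left.
May 1891 has 31 days: 533 − 31 = 502 left.
June 1891 has 30 days: 502 − 30 = 472 left.
July 1891 has 31 days: 472 − 31 = 441 left.
August 1891 has 31 days: 441 − 31 = 410 left.
September 1891 has 30 days: 410 − 30 = 380 left.
October 1891 has 31 days: 380 − 31 = 349 left.
November 1891 has 30 days: 349 − 30 = 319 left.
December 1891 has 31 days: 319 − 31 = 288 left.
January 1892 has 31 days: 288 − 31 = 257 left.
February 1892 has 29 days (1892 is a leap year): 257 − 29 = 228 left.
March 1892 has 31 days: 228 − 31 = 197 left.
April 1892 has 30 days: 197 − 30 = 167 left.
May 1892 has 31 days: 167 − 31 = 136 left.
June 1892 has 30 days: 136 − 30 = 106 left.
July 1892 has 31 days: 106 − 31 = 75 left.
August 1892 has 31 days: 75 − 31 = 44 left.
September 1892 has 30 days: 44 − 30 = 14 left.
14 days into October 1892 → October 14, 1892.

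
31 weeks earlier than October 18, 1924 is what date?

Going back 31 weeks = 217 days from October 18, 1924.
Going back 18 days from October 18, 1924 reaches the end of the previous month; 217 − 18 = 199 left.
September 1924 has 30 days: 199 − 30 = 169 left.
August 1924 has 31 days: 169 − 31 = 138 left.
July 1924 has 31 days: 138 − 31 = 107 left.
June 1924 has 30 days: 107 − 30 = 77 left.
May 1924 has 31 days: 77 − 31 = 46 left.
April 1924 has 30 days: 46 − 30 = 16 left.
March 1924 has 31 days; 31 − 16 = 15 → March 15, 1924.

March 15, 1924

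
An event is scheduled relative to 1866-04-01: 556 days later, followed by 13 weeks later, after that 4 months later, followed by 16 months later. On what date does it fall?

Adding 556 days from April 1, 1866:
April has 30 days, so 30 − 1 = 29 days remain after April 1, 1866; 556 − 29 = 527 left.
May 1866 has 31 days: 527 − 31 = 496 left.
June 1866 has 30 days: 496 − 30 = 466 left.
July 1866 has 31 days: 466 − 31 = 435 left.
August 1866 has 31 days: 435 − 31 = 404 left.
September 1866 has 30 days: 404 − 30 = 374 left.
October 1866 has 31 days: 374 − 31 = 343 left.
November 1866 has 30 days: 343 − 30 = 313 left.
December 1866 has 31 days: 313 − 31 = 282 left.
January 1867 has 31 days: 282 − 31 = 251 left.
February 1867 has 28 days (1867 is not a leap year): 251 − 28 = 223 left.
March 1867 has 31 days: 223 − 31 = 192 left.
April 1867 has 30 days: 192 − 30 = 162 left.
May 1867 has 31 days: 162 − 31 = 131 left.
June 1867 has 30 days: 131 − 30 = 101 left.
July 1867 has 31 days: 101 − 31 = 70 left.
August 1867 has 31 days: 70 − 31 = 39 left.
September 1867 has 30 days: 39 − 30 = 9 left.
9 days into October 1867 → October 9, 1867.
Advancing 13 weeks (= 91 days) from October 9, 1867:
October has 31 days, so 31 − 9 = 22 days remain after October 9, 1867; 91 − 22 = 69 left.
November 1867 has 30 days: 69 − 30 = 39 left.
December 1867 has 31 days: 39 − 31 = 8 left.
8 days into January 1868 → January 8, 1868.
Advancing 4 months from January 8, 1868:
month 1 + 4 = 5 → May 1868.
Day 8 is valid in May, giving May 8, 1868.
Counting forward 16 months from May 8, 1868:
month 5 + 16 = 21, which is month 9 of year 1869 → September 1869.
Day 8 is valid in September, giving September 8, 1869.

September 8, 1869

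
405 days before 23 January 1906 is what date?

December 14, 1904

Counting back 405 days from January 23, 1906.
Going back 23 days from January 23, 1906 reaches the end of the previous month; 405 − 23 = 382 left.
December 1905 has 31 days: 382 − 31 = 351 left.
November 1905 has 30 days: 351 − 30 = 321 left.
October 1905 has 31 days: 321 − 31 = 290 left.
September 1905 has 30 days: 290 − 30 = 260 left.
August 1905 has 31 days: 260 − 31 = 229 left.
July 1905 has 31 days: 229 − 31 = 198 left.
June 1905 has 30 days: 198 − 30 = 168 left.
May 1905 has 31 days: 168 − 31 = 137 left.
April 1905 has 30 days: 137 − 30 = 107 left.
March 1905 has 31 days: 107 − 31 = 76 left.
February 1905 has 28 days (1905 is not a leap year): 76 − 28 = 48 left.
January 1905 has 31 days: 48 − 31 = 17 left.
December 1904 has 31 days; 31 − 17 = 14 → December 14, 1904.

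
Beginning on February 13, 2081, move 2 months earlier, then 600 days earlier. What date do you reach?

April 23, 2079

Subtracting 2 months from February 13, 2081:
month 2 − 2 = 0, which is month 12 of year 2080 → December 2080.
Day 13 is valid in December, giving December 13, 2080.
Going back 600 days from December 13, 2080:
Going back 13 days from December 13, 2080 reaches the end of the previous month; 600 − 13 = 587 left.
November 2080 has 30 days: 587 − 30 = 557 left.
October 2080 has 31 days: 557 − 31 = 526 left.
September 2080 has 30 days: 526 − 30 = 496 left.
August 2080 has 31 days: 496 − 31 = 465 left.
July 2080 has 31 days: 465 − 31 = 434 left.
June 2080 has 30 days: 434 − 30 = 404 left.
May 2080 has 31 days: 404 − 31 = 373 left.
April 2080 has 30 days: 373 − 30 = 343 left.
March 2080 has 31 days: 343 − 31 = 312 left.
February 2080 has 29 days (2080 is a leap year): 312 − 29 = 283 left.
January 2080 has 31 days: 283 − 31 = 252 left.
December 2079 has 31 days: 252 − 31 = 221 left.
November 2079 has 30 days: 221 − 30 = 191 left.
October 2079 has 31 days: 191 − 31 = 160 left.
September 2079 has 30 days: 160 − 30 = 130 left.
August 2079 has 31 days: 130 − 31 = 99 left.
July 2079 has 31 days: 99 − 31 = 68 left.
June 2079 has 30 days: 68 − 30 = 38 left.
May 2079 has 31 days: 38 − 31 = 7 left.
April 2079 has 30 days; 30 − 7 = 23 → April 23, 2079.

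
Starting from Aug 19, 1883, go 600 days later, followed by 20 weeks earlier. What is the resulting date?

November 21, 1884

Adding 600 days from August 19, 1883:
August has 31 days, so 31 − 19 = 12 days remain after August 19, 1883; 600 − 12 = 588 left.
September 1883 has 30 days: 588 − 30 = 558 left.
October 1883 has 31 days: 558 − 31 = 527 left.
November 1883 has 30 days: 527 − 30 = 497 left.
December 1883 has 31 days: 497 − 31 = 466 left.
January 1884 has 31 days: 466 − 31 = 435 left.
February 1884 has 29 days (1884 is a leap year): 435 − 29 = 406 left.
March 1884 has 31 days: 406 − 31 = 375 left.
April 1884 has 30 days: 375 − 30 = 345 left.
May 1884 has 31 days: 345 − 31 = 314 left.
June 1884 has 30 days: 314 − 30 = 284 left.
July 1884 has 31 days: 284 − 31 = 253 left.
August 1884 has 31 days: 253 − 31 = 222 left.
September 1884 has 30 days: 222 − 30 = 192 left.
October 1884 has 31 days: 192 − 31 = 161 left.
November 1884 has 30 days: 161 − 30 = 131 left.
December 1884 has 31 days: 131 − 31 = 100 left.
January 1885 has 31 days: 100 − 31 = 69 left.
February 1885 has 28 days (1885 is not a leap year): 69 − 28 = 41 left.
March 1885 has 31 days: 41 − 31 = 10 left.
10 days into April 1885 → April 10, 1885.
Counting back 20 weeks (= 140 days) from April 10, 1885:
Going back 10 days from April 10, 1885 reaches the end of the previous month; 140 − 10 = 130 left.
March 1885 has 31 days: 130 − 31 = 99 left.
February 1885 has 28 days (1885 is not a leap year): 99 − 28 = 71 left.
January 1885 has 31 days: 71 − 31 = 40 left.
December 1884 has 31 days: 40 − 31 = 9 left.
November 1884 has 30 days; 30 − 9 = 21 → November 21, 1884.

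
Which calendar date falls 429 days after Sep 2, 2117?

Advancing 429 days from September 2, 2117.
September has 30 days, so 30 − 2 = 28 days remain after September 2, 2117; 429 − 28 = 401 left.
October 2117 has 31 days: 401 − 31 = 370 left.
November 2117 has 30 days: 370 − 30 = 340 left.
December 2117 has 31 days: 340 − 31 = 309 left.
January 2118 has 31 days: 309 − 31 = 278 left.
February 2118 has 28 days (2118 is not a leap year): 278 − 28 = 250 left.
March 2118 has 31 days: 250 − 31 = 219 left.
April 2118 has 30 days: 219 − 30 = 189 left.
May 2118 has 31 days: 189 − 31 = 158 left.
June 2118 has 30 days: 158 − 30 = 128 left.
July 2118 has 31 days: 128 − 31 = 97 left.
August 2118 has 31 days: 97 − 31 = 66 left.
September 2118 has 30 days: 66 − 30 = 36 left.
October 2118 has 31 days: 36 − 31 = 5 left.
5 days into November 2118 → November 5, 2118.

November 5, 2118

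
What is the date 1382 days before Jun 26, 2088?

Counting back 1382 days from June 26, 2088.
Going back 26 days from June 26, 2088 reaches the end of the previous month; 1382 − 26 = 1356 left.
May 2088 has 31 days: 1356 − 31 = 1325 left.
April 2088 has 30 days: 1325 − 30 = 1295 left.
March 2088 has 31 days: 1295 − 31 = 1264 left.
February 2088 has 29 days (2088 is a leap year): 1264 − 29 = 1235 left.
January 2088 has 31 days: 1235 − 31 = 1204 left.
December 2087 has 31 days: 1204 − 31 = 1173 left.
November 2087 has 30 days: 1173 − 30 = 1143 left.
October 2087 has 31 days: 1143 − 31 = 1112 left.
September 2087 has 30 days: 1112 − 30 = 1082 left.
August 2087 has 31 days: 1082 − 31 = 1051 left.
July 2087 has 31 days: 1051 − 31 = 1020 left.
June 2087 has 30 days: 1020 − 30 = 990 left.
May 2087 has 31 days: 990 − 31 = 959 left.
April 2087 has 30 days: 959 − 30 = 929 left.
March 2087 has 31 days: 929 − 31 = 898 left.
February 2087 has 28 days (2087 is not a leap year): 898 − 28 = 870 left.
January 2087 has 31 days: 870 − 31 = 839 left.
December 2086 has 31 days: 839 − 31 = 808 left.
November 2086 has 30 days: 808 − 30 = 778 left.
October 2086 has 31 days: 778 − 31 = 747 left.
September 2086 has 30 days: 747 − 30 = 717 left.
August 2086 has 31 days: 717 − 31 = 686 left.
July 2086 has 31 days: 686 − 31 = 655 left.
June 2086 has 30 days: 655 − 30 = 625 left.
May 2086 has 31 days: 625 − 31 = 594 left.
April 2086 has 30 days: 594 − 30 = 564 left.
March 2086 has 31 days: 564 − 31 = 533 left.
February 2086 has 28 days (2086 is not a leap year): 533 − 28 = 505 left.
January 2086 has 31 days: 505 − 31 = 474 left.
December 2085 has 31 days: 474 − 31 = 443 left.
November 2085 has 30 days: 443 − 30 = 413 left.
October 2085 has 31 days: 413 − 31 = 382 left.
September 2085 has 30 days: 382 − 30 = 352 left.
August 2085 has 31 days: 352 − 31 = 321 left.
July 2085 has 31 days: 321 − 31 = 290 left.
June 2085 has 30 days: 290 − 30 = 260 left.
May 2085 has 31 days: 260 − 31 = 229 left.
April 2085 has 30 days: 229 − 30 = 199 left.
March 2085 has 31 days: 199 − 31 = 168 left.
February 2085 has 28 days (2085 is not a leap year): 168 − 28 = 140 left.
January 2085 has 31 days: 140 − 31 = 109 left.
December 2084 has 31 days: 109 − 31 = 78 left.
November 2084 has 30 days: 78 − 30 = 48 left.
October 2084 has 31 days: 48 − 31 = 17 left.
September 2084 has 30 days; 30 − 17 = 13 → September 13, 2084.

September 13, 2084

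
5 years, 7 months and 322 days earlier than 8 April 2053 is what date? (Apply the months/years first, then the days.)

October 21, 2046

Going back 5 years, 7 months and 322 days from April 8, 2053: first the month/year part, then the days.
-5 years → 2048; month 4 − 7 = -3, which is month 9 of year 2047 → September 2047.
Day 8 is valid in September, giving September 8, 2047.
Now subtract 322 days from September 8, 2047.
Going back 8 days from September 8, 2047 reaches the end of the previous month; 322 − 8 = 314 left.
August 2047 has 31 days: 314 − 31 = 283 left.
July 2047 has 31 days: 283 − 31 = 252 left.
June 2047 has 30 days: 252 − 30 = 222 left.
May 2047 has 31 days: 222 − 31 = 191 left.
April 2047 has 30 days: 191 − 30 = 161 left.
March 2047 has 31 days: 161 − 31 = 130 left.
February 2047 has 28 days (2047 is not a leap year): 130 − 28 = 102 left.
January 2047 has 31 days: 102 − 31 = 71 left.
December 2046 has 31 days: 71 − 31 = 40 left.
November 2046 has 30 days: 40 − 30 = 10 left.
October 2046 has 31 days; 31 − 10 = 21 → October 21, 2046.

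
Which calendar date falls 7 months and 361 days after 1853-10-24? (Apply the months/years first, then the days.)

May 20, 1855

Advancing 7 months and 361 days from October 24, 1853: first the month/year part, then the days.
month 10 + 7 = 17, which is month 5 of year 1854 → May 1854.
Day 24 is valid in May, giving May 24, 1854.
Now add 361 days from May 24, 1854.
May has 31 days, so 31 − 24 = 7 days remain after May 24, 1854; 361 − 7 = 354 left.
June 1854 has 30 days: 354 − 30 = 324 left.
July 1854 has 31 days: 324 − 31 = 293 left.
August 1854 has 31 days: 293 − 31 = 262 left.
September 1854 has 30 days: 262 − 30 = 232 left.
October 1854 has 31 days: 232 − 31 = 201 left.
November 1854 has 30 days: 201 − 30 = 171 left.
December 1854 has 31 days: 171 − 31 = 140 left.
January 1855 has 31 days: 140 − 31 = 109 left.
February 1855 has 28 days (1855 is not a leap year): 109 − 28 = 81 left.
March 1855 has 31 days: 81 − 31 = 50 left.
April 1855 has 30 days: 50 − 30 = 20 left.
20 days into May 1855 → May 20, 1855.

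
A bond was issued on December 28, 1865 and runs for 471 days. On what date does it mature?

Adding 471 days from December 28, 1865.
December has 31 days, so 31 − 28 = 3 days remain after December 28, 1865; 471 − 3 = 468 left.
January 1866 has 31 days: 468 − 31 = 437 left.
February 1866 has 28 days (1866 is not a leap year): 437 − 28 = 409 left.
March 1866 has 31 days: 409 − 31 = 378 left.
April 1866 has 30 days: 378 − 30 = 348 left.
May 1866 has 31 days: 348 − 31 = 317 left.
June 1866 has 30 days: 317 − 30 = 287 left.
July 1866 has 31 days: 287 − 31 = 256 left.
August 1866 has 31 days: 256 − 31 = 225 left.
September 1866 has 30 days: 225 − 30 = 195 left.
October 1866 has 31 days: 195 − 31 = 164 left.
November 1866 has 30 days: 164 − 30 = 134 left.
December 1866 has 31 days: 134 − 31 = 103 left.
January 1867 has 31 days: 103 − 31 = 72 left.
February 1867 has 28 days (1867 is not a leap year): 72 − 28 = 44 left.
March 1867 has 31 days: 44 − 31 = 13 left.
13 days into April 1867 → April 13, 1867.

April 13, 1867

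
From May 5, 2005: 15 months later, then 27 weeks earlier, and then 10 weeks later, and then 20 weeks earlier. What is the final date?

Adding 15 months from May 5, 2005:
month 5 + 15 = 20, which is month 8 of year 2006 → August 2006.
Day 5 is valid in August, giving August 5, 2006.
Subtracting 27 weeks (= 189 days) from August 5, 2006:
Going back 5 days from August 5, 2006 reaches the end of the previous month; 189 − 5 = 184 left.
July 2006 has 31 days: 184 − 31 = 153 left.
June 2006 has 30 days: 153 − 30 = 123 left.
May 2006 has 31 days: 123 − 31 = 92 left.
April 2006 has 30 days: 92 − 30 = 62 left.
March 2006 has 31 days: 62 − 31 = 31 left.
February 2006 has 28 days (2006 is not a leap year): 31 − 28 = 3 left.
January 2006 has 31 days; 31 − 3 = 28 → January 28, 2006.
Advancing 10 weeks (= 70 days) from January 28, 2006:
January has 31 days, so 31 − 28 = 3 days remain after January 28, 2006; 70 − 3 = 67 left.
February 2006 has 28 days (2006 is not a leap year): 67 − 28 = 39 left.
March 2006 has 31 days: 39 − 31 = 8 left.
8 days into April 2006 → April 8, 2006.
Subtracting 20 weeks (= 140 days) from April 8, 2006:
Going back 8 days from April 8, 2006 reaches the end of the previous month; 140 − 8 = 132 left.
March 2006 has 31 days: 132 − 31 = 101 left.
February 2006 has 28 days (2006 is not a leap year): 101 − 28 = 73 left.
January 2006 has 31 days: 73 − 31 = 42 left.
December 2005 has 31 days: 42 − 31 = 11 left.
November 2005 has 30 days; 30 − 11 = 19 → November 19, 2005.

November 19, 2005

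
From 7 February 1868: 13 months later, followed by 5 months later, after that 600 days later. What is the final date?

Adding 13 months from February 7, 1868:
month 2 + 13 = 15, which is month 3 of year 1869 → March 1869.
Day 7 is valid in March, giving March 7, 1869.
Advancing 5 months from March 7, 1869:
month 3 + 5 = 8 → August 1869.
Day 7 is valid in August, giving August 7, 1869.
Advancing 600 days from August 7, 1869:
August has 31 days, so 31 − 7 = 24 days remain after August 7, 1869; 600 − 24 = 576 left.
September 1869 has 30 days: 576 − 30 = 546 left.
October 1869 has 31 days: 546 − 31 = 515 left.
November 1869 has 30 days: 515 − 30 = 485 left.
December 1869 has 31 days: 485 − 31 = 454 left.
January 1870 has 31 days: 454 − 31 = 423 left.
February 1870 has 28 days (1870 is not a leap year): 423 − 28 = 395 left.
March 1870 has 31 days: 395 − 31 = 364 left.
April 1870 has 30 days: 364 − 30 = 334 left.
May 1870 has 31 days: 334 − 31 = 303 left.
June 1870 has 30 days: 303 − 30 = 273 left.
July 1870 has 31 days: 273 − 31 = 242 left.
August 1870 has 31 days: 242 − 31 = 211 left.
September 1870 has 30 days: 211 − 30 = 181 left.
October 1870 has 31 days: 181 − 31 = 150 left.
November 1870 has 30 days: 150 − 30 = 120 left.
December 1870 has 31 days: 120 − 31 = 89 left.
January 1871 has 31 days: 89 − 31 = 58 left.
February 1871 has 28 days (1871 is not a leap year): 58 − 28 = 30 left.
30 days into March 1871 → March 30, 1871.

March 30, 1871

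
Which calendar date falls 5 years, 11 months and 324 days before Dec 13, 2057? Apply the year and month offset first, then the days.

February 23, 2051

Counting back 5 years, 11 months and 324 days from December 13, 2057: first the month/year part, then the days.
-5 years → 2052; month 12 − 11 = 1 → January 2052.
Day 13 is valid in January, giving January 13, 2052.
Now subtract 324 days from January 13, 2052.
Going back 13 days from January 13, 2052 reaches the end of the previous month; 324 − 13 = 311 left.
December 2051 has 31 days: 311 − 31 = 280 left.
November 2051 has 30 days: 280 − 30 = 250 left.
October 2051 has 31 days: 250 − 31 = 219 left.
September 2051 has 30 days: 219 − 30 = 189 left.
August 2051 has 31 days: 189 − 31 = 158 left.
July 2051 has 31 days: 158 − 31 = 127 left.
June 2051 has 30 days: 127 − 30 = 97 left.
May 2051 has 31 days: 97 − 31 = 66 left.
April 2051 has 30 days: 66 − 30 = 36 left.
March 2051 has 31 days: 36 − 31 = 5 left.
February 2051 has 28 days; 28 − 5 = 23 → February 23, 2051.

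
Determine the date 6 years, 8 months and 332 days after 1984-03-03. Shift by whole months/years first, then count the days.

Advancing 6 years, 8 months and 332 days from March 3, 1984: first the month/year part, then the days.
+6 years → 1990; month 3 + 8 = 11 → November 1990.
Day 3 is valid in November, giving November 3, 1990.
Now add 332 days from November 3, 1990.
November has 30 days, so 30 − 3 = 27 days remain after November 3, 1990; 332 − 27 = 305 left.
December 1990 has 31 days: 305 − 31 = 274 left.
January 1991 has 31 days: 274 − 31 = 243 left.
February 1991 has 28 days (1991 is not a leap year): 243 − 28 = 215 left.
March 1991 has 31 days: 215 − 31 = 184 left.
April 1991 has 30 days: 184 − 30 = 154 left.
May 1991 has 31 days: 154 − 31 = 123 left.
June 1991 has 30 days: 123 − 30 = 93 left.
July 1991 has 31 days: 93 − 31 = 62 left.
August 1991 has 31 days: 62 − 31 = 31 left.
September 1991 has 30 days: 31 − 30 = 1 left.
1 day into October 1991 → October 1, 1991.

October 1, 1991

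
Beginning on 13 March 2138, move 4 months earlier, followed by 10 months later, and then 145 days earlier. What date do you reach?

Counting back 4 months from March 13, 2138:
month 3 − 4 = -1, which is month 11 of year 2137 → November 2137.
Day 13 is valid in November, giving November 13, 2137.
Adding 10 months from November 13, 2137:
month 11 + 10 = 21, which is month 9 of year 2138 → September 2138.
Day 13 is valid in September, giving September 13, 2138.
Subtracting 145 days from September 13, 2138:
Going back 13 days from September 13, 2138 reaches the end of the previous month; 145 − 13 = 132 left.
August 2138 has 31 days: 132 − 31 = 101 left.
July 2138 has 31 days: 101 − 31 = 70 left.
June 2138 has 30 days: 70 − 30 = 40 left.
May 2138 has 31 days: 40 − 31 = 9 left.
April 2138 has 30 days; 30 − 9 = 21 → April 21, 2138.

April 21, 2138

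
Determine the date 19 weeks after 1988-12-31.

Adding 19 weeks = 133 days from December 31, 1988.
December has 31 days, so 31 − 31 = 0 days remain after December 31, 1988; 133 − 0 = 133 left.
January 1989 has 31 days: 133 − 31 = 102 left.
February 1989 has 28 days (1989 is not a leap year): 102 − 28 = 74 left.
March 1989 has 31 days: 74 − 31 = 43 left.
April 1989 has 30 days: 43 − 30 = 13 left.
13 days into May 1989 → May 13, 1989.

May 13, 1989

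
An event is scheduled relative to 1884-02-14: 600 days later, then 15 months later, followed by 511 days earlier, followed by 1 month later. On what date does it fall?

Advancing 600 days from February 14, 1884:
February has 29 days, so 29 − 14 = 15 days remain after February 14, 1884; 600 − 15 = 585 left.
March 1884 has 31 days: 585 − 31 = 554 left.
April 1884 has 30 days: 554 − 30 = 524 left.
May 1884 has 31 days: 524 − 31 = 493 left.
June 1884 has 30 days: 493 − 30 = 463 left.
July 1884 has 31 days: 463 − 31 = 432 left.
August 1884 has 31 days: 432 − 31 = 401 left.
September 1884 has 30 days: 401 − 30 = 371 left.
October 1884 has 31 days: 371 − 31 = 340 left.
November 1884 has 30 days: 340 − 30 = 310 left.
December 1884 has 31 days: 310 − 31 = 279 left.
January 1885 has 31 days: 279 − 31 = 248 left.
February 1885 has 28 days (1885 is not a leap year): 248 − 28 = 220 left.
March 1885 has 31 days: 220 − 31 = 189 left.
April 1885 has 30 days: 189 − 30 = 159 left.
May 1885 has 31 days: 159 − 31 = 128 left.
June 1885 has 30 days: 128 − 30 = 98 left.
July 1885 has 31 days: 98 − 31 = 67 left.
August 1885 has 31 days: 67 − 31 = 36 left.
September 1885 has 30 days: 36 − 30 = 6 left.
6 days into October 1885 → October 6, 1885.
Adding 15 months from October 6, 1885:
month 10 + 15 = 25, which is month 1 of year 1887 → January 1887.
Day 6 is valid in January, giving January 6, 1887.
Counting back 511 days from January 6, 1887:
Going back 6 days from January 6, 1887 reaches the end of the previous month; 511 − 6 = 505 left.
December 1886 has 31 days: 505 − 31 = 474 left.
November 1886 has 30 days: 474 − 30 = 444 left.
October 1886 has 31 days: 444 − 31 = 413 left.
September 1886 has 30 days: 413 − 30 = 383 left.
August 1886 has 31 days: 383 − 31 = 352 left.
July 1886 has 31 days: 352 − 31 = 321 left.
June 1886 has 30 days: 321 − 30 = 291 left.
May 1886 has 31 days: 291 − 31 = 260 left.
April 1886 has 30 days: 260 − 30 = 230 left.
March 1886 has 31 days: 230 − 31 = 199 left.
February 1886 has 28 days (1886 is not a leap year): 199 − 28 = 171 left.
January 1886 has 31 days: 171 − 31 = 140 left.
December 1885 has 31 days: 140 − 31 = 109 left.
November 1885 has 30 days: 109 − 30 = 79 left.
October 1885 has 31 days: 79 − 31 = 48 left.
September 1885 has 30 days: 48 − 30 = 18 left.
August 1885 has 31 days; 31 − 18 = 13 → August 13, 1885.
Counting forward 1 month from August 13, 1885:
month 8 + 1 = 9 → September 1885.
Day 13 is valid in September, giving September 13, 1885.

September 13, 1885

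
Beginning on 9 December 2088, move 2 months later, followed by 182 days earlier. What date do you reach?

August 11, 2088

Advancing 2 months from December 9, 2088:
month 12 + 2 = 14, which is month 2 of year 2089 → February 2089.
Day 9 is valid in February, giving February 9, 2089.
Subtracting 182 days from February 9, 2089:
Going back 9 days from February 9, 2089 reaches the end of the previous month; 182 − 9 = 173 left.
January 2089 has 31 days: 173 − 31 = 142 left.
December 2088 has 31 days: 142 − 31 = 111 left.
November 2088 has 30 days: 111 − 30 = 81 left.
October 2088 has 31 days: 81 − 31 = 50 left.
September 2088 has 30 days: 50 − 30 = 20 left.
August 2088 has 31 days; 31 − 20 = 11 → August 11, 2088.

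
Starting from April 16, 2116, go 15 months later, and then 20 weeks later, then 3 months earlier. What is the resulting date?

September 3, 2117

Adding 15 months from April 16, 2116:
month 4 + 15 = 19, which is month 7 of year 2117 → July 2117.
Day 16 is valid in July, giving July 16, 2117.
Adding 20 weeks (= 140 days) from July 16, 2117:
July has 31 days, so 31 − 16 = 15 days remain after July 16, 2117; 140 − 15 = 125 left.
August 2117 has 31 days: 125 − 31 = 94 left.
September 2117 has 30 days: 94 − 30 = 64 left.
October 2117 has 31 days: 64 − 31 = 33 left.
November 2117 has 30 days: 33 − 30 = 3 left.
3 days into December 2117 → December 3, 2117.
Going back 3 months from December 3, 2117:
month 12 − 3 = 9 → September 2117.
Day 3 is valid in September, giving September 3, 2117.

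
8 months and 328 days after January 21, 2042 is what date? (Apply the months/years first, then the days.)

August 15, 2043

Advancing 8 months and 328 days from January 21, 2042: first the month/year part, then the days.
month 1 + 8 = 9 → September 2042.
Day 21 is valid in September, giving September 21, 2042.
Now add 328 days from September 21, 2042.
September has 30 days, so 30 − 21 = 9 days remain after September 21, 2042; 328 − 9 = 319 left.
October 2042 has 31 days: 319 − 31 = 288 left.
November 2042 has 30 days: 288 − 30 = 258 left.
December 2042 has 31 days: 258 − 31 = 227 left.
January 2043 has 31 days: 227 − 31 = 196 left.
February 2043 has 28 days (2043 is not a leap year): 196 − 28 = 168 left.
March 2043 has 31 days: 168 − 31 = 137 left.
April 2043 has 30 days: 137 − 30 = 107 left.
May 2043 has 31 days: 107 − 31 = 76 left.
June 2043 has 30 days: 76 − 30 = 46 left.
July 2043 has 31 days: 46 − 31 = 15 left.
15 days into August 2043 → August 15, 2043.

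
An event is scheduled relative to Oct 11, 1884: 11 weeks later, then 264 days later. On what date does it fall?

Advancing 11 weeks (= 77 days) from October 11, 1884:
October has 31 days, so 31 − 11 = 20 days remain after October 11, 1884; 77 − 20 = 57 left.
November 1884 has 30 days: 57 − 30 = 27 left.
27 days into December 1884 → December 27, 1884.
Adding 264 days from December 27, 1884:
December has 31 days, so 31 − 27 = 4 days remain after December 27, 1884; 264 − 4 = 260 left.
January 1885 has 31 days: 260 − 31 = 229 left.
February 1885 has 28 days (1885 is not a leap year): 229 − 28 = 201 left.
March 1885 has 31 days: 201 − 31 = 170 left.
April 1885 has 30 days: 170 − 30 = 140 left.
May 1885 has 31 days: 140 − 31 = 109 left.
June 1885 has 30 days: 109 − 30 = 79 left.
July 1885 has 31 days: 79 − 31 = 48 left.
August 1885 has 31 days: 48 − 31 = 17 left.
17 days into September 1885 → September 17, 1885.

September 17, 1885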